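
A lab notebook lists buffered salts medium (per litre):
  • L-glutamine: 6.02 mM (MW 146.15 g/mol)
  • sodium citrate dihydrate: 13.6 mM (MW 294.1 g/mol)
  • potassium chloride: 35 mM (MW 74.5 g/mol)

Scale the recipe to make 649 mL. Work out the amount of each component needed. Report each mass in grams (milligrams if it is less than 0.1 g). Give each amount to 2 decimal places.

Working volume: 649 mL = 0.649 L.
L-glutamine: 6.02 mmol/L × 146.15 g/mol × 0.649 L ÷ 1000 = 0.57 g
sodium citrate dihydrate: 13.6 mmol/L × 294.1 g/mol × 0.649 L ÷ 1000 = 2.60 g
potassium chloride: 35 mmol/L × 74.5 g/mol × 0.649 L ÷ 1000 = 1.69 g

L-glutamine 0.57 g; sodium citrate dihydrate 2.60 g; potassium chloride 1.69 g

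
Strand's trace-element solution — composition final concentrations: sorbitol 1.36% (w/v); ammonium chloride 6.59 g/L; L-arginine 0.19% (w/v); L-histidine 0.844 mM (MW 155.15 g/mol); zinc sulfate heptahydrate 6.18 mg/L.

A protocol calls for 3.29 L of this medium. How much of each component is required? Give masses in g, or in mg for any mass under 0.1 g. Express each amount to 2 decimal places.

sorbitol 44.74 g; ammonium chloride 21.68 g; L-arginine 6.25 g; L-histidine 0.43 g; zinc sulfate heptahydrate 20.33 mg

Working volume: 3.29 L.
sorbitol: 1.36% w/v = 13.6 g/L → 13.6 × 3.29 L = 44.74 g
ammonium chloride: 6.59 g/L × 3.29 L = 21.68 g
L-arginine: 0.19 g per 100 mL × 3290 mL ÷ 100 = 6.25 g
L-histidine: 0.844 mmol/L × 155.15 g/mol × 3.29 L ÷ 1000 = 0.43 g
zinc sulfate heptahydrate: 6.18 mg/L × 3.29 L = 20.33 mg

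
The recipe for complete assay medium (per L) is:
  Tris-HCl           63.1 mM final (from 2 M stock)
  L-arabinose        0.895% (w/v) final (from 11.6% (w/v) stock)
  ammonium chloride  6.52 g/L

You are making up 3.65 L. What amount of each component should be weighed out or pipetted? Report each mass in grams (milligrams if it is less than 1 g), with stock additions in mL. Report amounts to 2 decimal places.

Tris-HCl 115.16 mL; L-arabinose 281.62 mL; ammonium chloride 23.80 g

Scale factor relative to 1 L: 3.65.
Tris-HCl: C1V1 = C2V2 → 63.1 mM × 3650 mL ÷ 2000 mM = 115.16 mL
L-arabinose: dilute stock: 0.895% ÷ 11.6% × 3650 mL = 281.62 mL
ammonium chloride: 6.52 g/L × 3.65 L = 23.80 g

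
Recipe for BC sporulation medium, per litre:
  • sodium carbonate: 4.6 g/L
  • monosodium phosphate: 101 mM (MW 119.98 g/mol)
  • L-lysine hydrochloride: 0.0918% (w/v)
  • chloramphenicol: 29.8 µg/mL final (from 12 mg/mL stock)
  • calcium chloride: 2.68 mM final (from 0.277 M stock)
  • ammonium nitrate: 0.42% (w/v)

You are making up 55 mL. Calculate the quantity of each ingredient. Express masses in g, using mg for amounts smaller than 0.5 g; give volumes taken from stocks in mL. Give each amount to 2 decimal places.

sodium carbonate 253.00 mg; monosodium phosphate 0.67 g; L-lysine hydrochloride 50.49 mg; chloramphenicol 0.14 mL; calcium chloride 0.53 mL; ammonium nitrate 231.00 mg

Scale factor relative to 1 L: 0.055.
sodium carbonate: 4.6 g/L × 0.055 L = 0.253 g = 253.00 mg
monosodium phosphate: 101 mmol/L × 119.98 g/mol × 0.055 L ÷ 1000 = 0.67 g
L-lysine hydrochloride: 0.0918 g per 100 mL × 55 mL ÷ 100 = 0.05049 g = 50.49 mg
chloramphenicol: dilute stock: 29.8 µg/mL × 55 mL ÷ 12000 µg/mL = 0.14 mL
calcium chloride: dilute stock: 2.68 mM × 55 mL ÷ 277 mM = 0.53 mL
ammonium nitrate: 0.42 g per 100 mL × 55 mL ÷ 100 = 0.231 g = 231.00 mg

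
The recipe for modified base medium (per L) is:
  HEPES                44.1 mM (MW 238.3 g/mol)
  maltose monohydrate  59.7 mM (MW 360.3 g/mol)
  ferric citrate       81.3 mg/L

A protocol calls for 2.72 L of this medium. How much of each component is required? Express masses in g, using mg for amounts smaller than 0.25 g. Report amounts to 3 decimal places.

Scale factor relative to 1 L: 2.72.
HEPES: 44.1 mmol/L × 238.3 g/mol × 2.72 L ÷ 1000 = 28.585 g
maltose monohydrate: 59.7 mmol/L × 360.3 g/mol × 2.72 L ÷ 1000 = 58.507 g
ferric citrate: 81.3 mg/L × 2.72 L = 221.136 mg

HEPES 28.585 g; maltose monohydrate 58.507 g; ferric citrate 221.136 mg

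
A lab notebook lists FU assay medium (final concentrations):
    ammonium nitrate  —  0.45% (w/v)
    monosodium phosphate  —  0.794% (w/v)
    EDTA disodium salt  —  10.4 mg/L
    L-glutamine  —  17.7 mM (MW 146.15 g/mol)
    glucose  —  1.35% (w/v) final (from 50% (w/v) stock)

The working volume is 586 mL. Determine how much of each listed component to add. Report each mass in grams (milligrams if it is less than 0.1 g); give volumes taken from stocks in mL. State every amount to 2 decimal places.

ammonium nitrate 2.64 g; monosodium phosphate 4.65 g; EDTA disodium salt 6.09 mg; L-glutamine 1.52 g; glucose 15.82 mL

Working volume: 586 mL = 0.586 L.
ammonium nitrate: 0.45% w/v = 4.5 g/L → 4.5 × 0.586 L = 2.64 g
monosodium phosphate: 0.794% w/v = 7.94 g/L → 7.94 × 0.586 L = 4.65 g
EDTA disodium salt: 10.4 mg/L × 0.586 L = 6.09 mg
L-glutamine: 17.7 mmol/L × 146.15 g/mol × 0.586 L ÷ 1000 = 1.52 g
glucose: dilute stock: 1.35% ÷ 50% × 586 mL = 15.82 mL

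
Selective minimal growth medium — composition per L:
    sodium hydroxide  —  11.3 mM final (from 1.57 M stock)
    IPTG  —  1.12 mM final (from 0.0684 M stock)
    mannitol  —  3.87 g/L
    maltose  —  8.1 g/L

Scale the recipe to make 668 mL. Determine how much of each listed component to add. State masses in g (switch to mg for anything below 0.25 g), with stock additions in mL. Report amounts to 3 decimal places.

sodium hydroxide 4.808 mL; IPTG 10.938 mL; mannitol 2.585 g; maltose 5.411 g

Working volume: 668 mL = 0.668 L.
sodium hydroxide: dilute stock: 11.3 mM × 668 mL ÷ 1570 mM = 4.808 mL
IPTG: V = C2·V2/C1 = 1.12 mM × 668 mL ÷ 68.4 mM = 10.938 mL
mannitol: 3.87 g/L × 0.668 L = 2.585 g
maltose: 8.1 g/L × 0.668 L = 5.411 g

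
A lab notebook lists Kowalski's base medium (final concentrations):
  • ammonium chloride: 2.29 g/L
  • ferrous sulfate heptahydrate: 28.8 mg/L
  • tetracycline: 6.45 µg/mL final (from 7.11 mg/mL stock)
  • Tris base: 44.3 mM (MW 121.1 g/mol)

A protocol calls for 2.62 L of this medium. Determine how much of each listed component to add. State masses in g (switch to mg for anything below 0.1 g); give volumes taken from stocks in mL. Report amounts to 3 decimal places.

Scale factor relative to 1 L: 2.62.
ammonium chloride: 2.29 g/L × 2.62 L = 6.000 g
ferrous sulfate heptahydrate: 28.8 mg/L × 2.62 L = 75.456 mg
tetracycline: C1V1 = C2V2 → 6.45 µg/mL × 2620 mL ÷ 7110 µg/mL = 2.377 mL
Tris base: 44.3 mmol/L × 121.1 g/mol × 2.62 L ÷ 1000 = 14.056 g

ammonium chloride 6.000 g; ferrous sulfate heptahydrate 75.456 mg; tetracycline 2.377 mL; Tris base 14.056 g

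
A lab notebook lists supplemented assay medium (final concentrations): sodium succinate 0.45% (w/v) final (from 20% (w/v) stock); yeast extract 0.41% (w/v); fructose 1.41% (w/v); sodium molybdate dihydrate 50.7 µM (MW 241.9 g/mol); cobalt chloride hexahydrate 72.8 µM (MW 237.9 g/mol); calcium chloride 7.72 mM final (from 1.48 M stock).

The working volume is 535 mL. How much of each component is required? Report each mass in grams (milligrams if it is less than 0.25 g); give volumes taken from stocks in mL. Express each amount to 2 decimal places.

Scale factor relative to 1 L: 0.535.
sodium succinate: C1V1 = C2V2 → 0.45% ÷ 20% × 535 mL = 12.04 mL
yeast extract: 0.41 g per 100 mL × 535 mL ÷ 100 = 2.19 g
fructose: 1.41 g per 100 mL × 535 mL ÷ 100 = 7.54 g
sodium molybdate dihydrate: 50.7 µmol/L × 241.9 g/mol × 0.535 L ÷ 1000 = 6.56 mg
cobalt chloride hexahydrate: 72.8 µmol/L × 237.9 g/mol × 0.535 L ÷ 1000 = 9.27 mg
calcium chloride: C1V1 = C2V2 → 7.72 mM × 535 mL ÷ 1480 mM = 2.79 mL

sodium succinate 12.04 mL; yeast extract 2.19 g; fructose 7.54 g; sodium molybdate dihydrate 6.56 mg; cobalt chloride hexahydrate 9.27 mg; calcium chloride 2.79 mL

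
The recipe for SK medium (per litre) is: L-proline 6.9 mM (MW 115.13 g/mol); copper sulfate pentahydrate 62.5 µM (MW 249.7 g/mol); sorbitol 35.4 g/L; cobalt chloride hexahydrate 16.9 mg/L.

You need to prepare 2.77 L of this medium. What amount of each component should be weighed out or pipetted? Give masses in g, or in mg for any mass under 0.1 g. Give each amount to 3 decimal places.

L-proline 2.200 g; copper sulfate pentahydrate 43.229 mg; sorbitol 98.058 g; cobalt chloride hexahydrate 46.813 mg

Working volume: 2.77 L.
L-proline: 6.9 mmol/L × 115.13 g/mol × 2.77 L ÷ 1000 = 2.200 g
copper sulfate pentahydrate: 62.5 µmol/L × 249.7 g/mol × 2.77 L ÷ 1000 = 43.229 mg
sorbitol: 35.4 g/L × 2.77 L = 98.058 g
cobalt chloride hexahydrate: 16.9 mg/L × 2.77 L = 46.813 mg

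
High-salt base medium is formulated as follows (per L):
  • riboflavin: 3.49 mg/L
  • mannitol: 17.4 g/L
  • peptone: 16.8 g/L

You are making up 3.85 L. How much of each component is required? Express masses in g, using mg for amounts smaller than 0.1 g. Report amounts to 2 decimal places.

riboflavin 13.44 mg; mannitol 66.99 g; peptone 64.68 g

Working volume: 3.85 L.
riboflavin: 3.49 mg/L × 3.85 L = 13.44 mg
mannitol: 17.4 g/L × 3.85 L = 66.99 g
peptone: 16.8 g/L × 3.85 L = 64.68 g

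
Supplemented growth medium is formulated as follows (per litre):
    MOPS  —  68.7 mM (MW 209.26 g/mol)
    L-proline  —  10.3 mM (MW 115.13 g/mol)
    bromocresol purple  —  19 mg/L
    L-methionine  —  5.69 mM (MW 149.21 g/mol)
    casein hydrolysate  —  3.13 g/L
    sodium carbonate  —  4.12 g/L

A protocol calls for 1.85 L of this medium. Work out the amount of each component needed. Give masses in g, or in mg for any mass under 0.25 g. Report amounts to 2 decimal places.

Scale factor relative to 1 L: 1.85.
MOPS: 68.7 mmol/L × 209.26 g/mol × 1.85 L ÷ 1000 = 26.60 g
L-proline: 10.3 mmol/L × 115.13 g/mol × 1.85 L ÷ 1000 = 2.19 g
bromocresol purple: 19 mg/L × 1.85 L = 35.15 mg
L-methionine: 5.69 mmol/L × 149.21 g/mol × 1.85 L ÷ 1000 = 1.57 g
casein hydrolysate: 3.13 g/L × 1.85 L = 5.79 g
sodium carbonate: 4.12 g/L × 1.85 L = 7.62 g

MOPS 26.60 g; L-proline 2.19 g; bromocresol purple 35.15 mg; L-methionine 1.57 g; casein hydrolysate 5.79 g; sodium carbonate 7.62 g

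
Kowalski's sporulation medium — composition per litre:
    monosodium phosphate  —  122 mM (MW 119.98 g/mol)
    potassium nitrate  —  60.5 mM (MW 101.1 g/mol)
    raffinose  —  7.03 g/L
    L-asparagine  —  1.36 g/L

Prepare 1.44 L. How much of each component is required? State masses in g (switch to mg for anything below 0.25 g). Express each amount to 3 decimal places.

Working volume: 1.44 L.
monosodium phosphate: 122 mmol/L × 119.98 g/mol × 1.44 L ÷ 1000 = 21.078 g
potassium nitrate: 60.5 mmol/L × 101.1 g/mol × 1.44 L ÷ 1000 = 8.808 g
raffinose: 7.03 g/L × 1.44 L = 10.123 g
L-asparagine: 1.36 g/L × 1.44 L = 1.958 g

monosodium phosphate 21.078 g; potassium nitrate 8.808 g; raffinose 10.123 g; L-asparagine 1.958 g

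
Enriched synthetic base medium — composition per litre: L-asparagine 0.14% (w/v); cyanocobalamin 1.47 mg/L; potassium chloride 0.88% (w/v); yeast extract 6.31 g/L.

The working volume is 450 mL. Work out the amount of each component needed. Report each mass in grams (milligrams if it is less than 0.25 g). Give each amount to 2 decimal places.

L-asparagine 0.63 g; cyanocobalamin 0.66 mg; potassium chloride 3.96 g; yeast extract 2.84 g

Target volume = 450 mL = 0.45 L.
L-asparagine: 0.14% w/v = 1.4 g/L → 1.4 × 0.45 L = 0.63 g
cyanocobalamin: 1.47 mg/L × 0.45 L = 0.66 mg
potassium chloride: 0.88 g per 100 mL × 450 mL ÷ 100 = 3.96 g
yeast extract: 6.31 g/L × 0.45 L = 2.84 g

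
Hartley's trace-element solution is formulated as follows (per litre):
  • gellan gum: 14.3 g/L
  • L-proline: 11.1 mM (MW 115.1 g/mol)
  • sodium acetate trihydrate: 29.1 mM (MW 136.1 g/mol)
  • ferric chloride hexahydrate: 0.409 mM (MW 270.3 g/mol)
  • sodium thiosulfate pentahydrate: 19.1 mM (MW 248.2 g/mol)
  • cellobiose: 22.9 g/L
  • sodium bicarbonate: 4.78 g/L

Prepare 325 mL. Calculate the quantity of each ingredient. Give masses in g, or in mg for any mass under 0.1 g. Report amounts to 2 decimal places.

Scale factor relative to 1 L: 0.325.
gellan gum: 14.3 g/L × 0.325 L = 4.65 g
L-proline: 11.1 mmol/L × 115.1 g/mol × 0.325 L ÷ 1000 = 0.42 g
sodium acetate trihydrate: 29.1 mmol/L × 136.1 g/mol × 0.325 L ÷ 1000 = 1.29 g
ferric chloride hexahydrate: 0.409 mmol/L × 270.3 mg/mmol × 0.325 L = 35.93 mg
sodium thiosulfate pentahydrate: 19.1 mmol/L × 248.2 g/mol × 0.325 L ÷ 1000 = 1.54 g
cellobiose: 22.9 g/L × 0.325 L = 7.44 g
sodium bicarbonate: 4.78 g/L × 0.325 L = 1.55 g

gellan gum 4.65 g; L-proline 0.42 g; sodium acetate trihydrate 1.29 g; ferric chloride hexahydrate 35.93 mg; sodium thiosulfate pentahydrate 1.54 g; cellobiose 7.44 g; sodium bicarbonate 1.55 g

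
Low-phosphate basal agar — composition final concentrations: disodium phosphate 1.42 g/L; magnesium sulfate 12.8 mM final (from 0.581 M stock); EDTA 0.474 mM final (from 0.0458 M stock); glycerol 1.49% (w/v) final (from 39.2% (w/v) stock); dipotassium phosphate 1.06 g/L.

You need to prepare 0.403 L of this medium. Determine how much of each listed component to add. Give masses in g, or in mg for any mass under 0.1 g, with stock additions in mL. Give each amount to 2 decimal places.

disodium phosphate 0.57 g; magnesium sulfate 8.88 mL; EDTA 4.17 mL; glycerol 15.32 mL; dipotassium phosphate 0.43 g

Working volume: 0.403 L.
disodium phosphate: 1.42 g/L × 0.403 L = 0.57 g
magnesium sulfate: C1V1 = C2V2 → 12.8 mM × 403 mL ÷ 581 mM = 8.88 mL
EDTA: dilute stock: 0.474 mM × 403 mL ÷ 45.8 mM = 4.17 mL
glycerol: C1V1 = C2V2 → 1.49% ÷ 39.2% × 403 mL = 15.32 mL
dipotassium phosphate: 1.06 g/L × 0.403 L = 0.43 g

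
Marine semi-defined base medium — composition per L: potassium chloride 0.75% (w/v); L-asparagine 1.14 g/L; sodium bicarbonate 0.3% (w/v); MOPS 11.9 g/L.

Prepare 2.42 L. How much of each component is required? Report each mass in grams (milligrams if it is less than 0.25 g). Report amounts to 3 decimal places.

potassium chloride 18.150 g; L-asparagine 2.759 g; sodium bicarbonate 7.260 g; MOPS 28.798 g

Working volume: 2.42 L.
potassium chloride: 0.75 g per 100 mL × 2420 mL ÷ 100 = 18.150 g
L-asparagine: 1.14 g/L × 2.42 L = 2.759 g
sodium bicarbonate: 0.3% w/v = 3 g/L → 3 × 2.42 L = 7.260 g
MOPS: 11.9 g/L × 2.42 L = 28.798 g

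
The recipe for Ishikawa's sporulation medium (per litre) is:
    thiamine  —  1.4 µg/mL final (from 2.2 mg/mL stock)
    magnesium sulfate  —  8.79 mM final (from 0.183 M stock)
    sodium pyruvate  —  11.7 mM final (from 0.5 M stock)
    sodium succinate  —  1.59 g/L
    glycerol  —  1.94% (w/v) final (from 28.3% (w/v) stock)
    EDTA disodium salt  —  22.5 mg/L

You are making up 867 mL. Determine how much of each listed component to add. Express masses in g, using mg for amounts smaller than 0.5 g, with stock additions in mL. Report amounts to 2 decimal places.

Target volume = 867 mL = 0.867 L.
thiamine: V = C2·V2/C1 = 1.4 µg/mL × 867 mL ÷ 2200 µg/mL = 0.55 mL
magnesium sulfate: C1V1 = C2V2 → 8.79 mM × 867 mL ÷ 183 mM = 41.64 mL
sodium pyruvate: C1V1 = C2V2 → 11.7 mM × 867 mL ÷ 500 mM = 20.29 mL
sodium succinate: 1.59 g/L × 0.867 L = 1.38 g
glycerol: dilute stock: 1.94% ÷ 28.3% × 867 mL = 59.43 mL
EDTA disodium salt: 22.5 mg/L × 0.867 L = 19.51 mg

thiamine 0.55 mL; magnesium sulfate 41.64 mL; sodium pyruvate 20.29 mL; sodium succinate 1.38 g; glycerol 59.43 mL; EDTA disodium salt 19.51 mg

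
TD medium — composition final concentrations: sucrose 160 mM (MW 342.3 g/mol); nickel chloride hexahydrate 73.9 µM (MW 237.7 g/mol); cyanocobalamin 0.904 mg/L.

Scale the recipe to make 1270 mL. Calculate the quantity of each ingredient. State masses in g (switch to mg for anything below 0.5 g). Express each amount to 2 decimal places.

sucrose 69.56 g; nickel chloride hexahydrate 22.31 mg; cyanocobalamin 1.15 mg

Scale factor relative to 1 L: 1.27.
sucrose: 160 mmol/L × 342.3 g/mol × 1.27 L ÷ 1000 = 69.56 g
nickel chloride hexahydrate: 73.9 µmol/L × 237.7 g/mol × 1.27 L ÷ 1000 = 22.31 mg
cyanocobalamin: 0.904 mg/L × 1.27 L = 1.15 mg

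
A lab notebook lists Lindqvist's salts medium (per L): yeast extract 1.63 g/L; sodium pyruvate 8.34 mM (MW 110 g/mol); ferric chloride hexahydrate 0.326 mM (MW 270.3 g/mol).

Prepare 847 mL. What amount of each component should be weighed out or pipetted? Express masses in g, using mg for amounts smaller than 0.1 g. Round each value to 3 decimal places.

Scale factor relative to 1 L: 0.847.
yeast extract: 1.63 g/L × 0.847 L = 1.381 g
sodium pyruvate: 8.34 mmol/L × 110 g/mol × 0.847 L ÷ 1000 = 0.777 g
ferric chloride hexahydrate: 0.326 mmol/L × 270.3 mg/mmol × 0.847 L = 74.636 mg

yeast extract 1.381 g; sodium pyruvate 0.777 g; ferric chloride hexahydrate 74.636 mg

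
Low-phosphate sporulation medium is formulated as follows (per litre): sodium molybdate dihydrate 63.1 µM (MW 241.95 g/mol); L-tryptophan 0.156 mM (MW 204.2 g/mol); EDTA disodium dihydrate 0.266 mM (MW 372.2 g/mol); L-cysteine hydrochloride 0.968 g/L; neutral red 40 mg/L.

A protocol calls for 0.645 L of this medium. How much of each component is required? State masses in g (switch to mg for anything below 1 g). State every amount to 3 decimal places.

Working volume: 0.645 L.
sodium molybdate dihydrate: 63.1 µmol/L × 241.95 g/mol × 0.645 L ÷ 1000 = 9.847 mg
L-tryptophan: 0.156 mmol/L × 204.2 mg/mmol × 0.645 L = 20.547 mg
EDTA disodium dihydrate: 0.266 mmol/L × 372.2 mg/mmol × 0.645 L = 63.858 mg
L-cysteine hydrochloride: 0.968 g/L × 0.645 L = 0.62436 g = 624.360 mg
neutral red: 40 mg/L × 0.645 L = 25.800 mg

sodium molybdate dihydrate 9.847 mg; L-tryptophan 20.547 mg; EDTA disodium dihydrate 63.858 mg; L-cysteine hydrochloride 624.360 mg; neutral red 25.800 mg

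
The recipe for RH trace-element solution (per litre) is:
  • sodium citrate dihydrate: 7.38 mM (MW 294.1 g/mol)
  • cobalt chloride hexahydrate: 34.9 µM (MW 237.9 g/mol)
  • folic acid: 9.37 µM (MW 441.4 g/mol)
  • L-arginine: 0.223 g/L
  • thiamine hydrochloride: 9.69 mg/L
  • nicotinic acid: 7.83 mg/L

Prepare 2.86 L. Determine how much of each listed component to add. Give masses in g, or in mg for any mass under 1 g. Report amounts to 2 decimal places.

Scale factor relative to 1 L: 2.86.
sodium citrate dihydrate: 7.38 mmol/L × 294.1 g/mol × 2.86 L ÷ 1000 = 6.21 g
cobalt chloride hexahydrate: 34.9 µmol/L × 237.9 g/mol × 2.86 L ÷ 1000 = 23.75 mg
folic acid: 9.37 µmol/L × 441.4 g/mol × 2.86 L ÷ 1000 = 11.83 mg
L-arginine: 0.223 g/L × 2.86 L = 0.63778 g = 637.78 mg
thiamine hydrochloride: 9.69 mg/L × 2.86 L = 27.71 mg
nicotinic acid: 7.83 mg/L × 2.86 L = 22.39 mg

sodium citrate dihydrate 6.21 g; cobalt chloride hexahydrate 23.75 mg; folic acid 11.83 mg; L-arginine 637.78 mg; thiamine hydrochloride 27.71 mg; nicotinic acid 22.39 mg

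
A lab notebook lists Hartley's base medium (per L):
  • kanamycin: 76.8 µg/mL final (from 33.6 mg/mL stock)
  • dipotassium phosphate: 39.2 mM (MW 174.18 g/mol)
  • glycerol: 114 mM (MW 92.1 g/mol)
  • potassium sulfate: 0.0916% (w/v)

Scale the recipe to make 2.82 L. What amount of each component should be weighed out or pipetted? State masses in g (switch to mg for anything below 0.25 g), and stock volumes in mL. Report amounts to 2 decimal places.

kanamycin 6.45 mL; dipotassium phosphate 19.25 g; glycerol 29.61 g; potassium sulfate 2.58 g

Scale factor relative to 1 L: 2.82.
kanamycin: C1V1 = C2V2 → 76.8 µg/mL × 2820 mL ÷ 33600 µg/mL = 6.45 mL
dipotassium phosphate: 39.2 mmol/L × 174.18 g/mol × 2.82 L ÷ 1000 = 19.25 g
glycerol: 114 mmol/L × 92.1 g/mol × 2.82 L ÷ 1000 = 29.61 g
potassium sulfate: 0.0916% w/v = 0.916 g/L → 0.916 × 2.82 L = 2.58 g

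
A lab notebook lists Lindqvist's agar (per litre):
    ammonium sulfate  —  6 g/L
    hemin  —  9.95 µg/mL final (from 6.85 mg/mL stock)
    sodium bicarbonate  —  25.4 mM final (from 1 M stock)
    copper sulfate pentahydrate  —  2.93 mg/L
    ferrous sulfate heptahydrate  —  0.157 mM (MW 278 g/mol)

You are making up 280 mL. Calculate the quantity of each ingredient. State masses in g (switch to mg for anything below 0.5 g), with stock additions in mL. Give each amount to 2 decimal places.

Working volume: 280 mL = 0.28 L.
ammonium sulfate: 6 g/L × 0.28 L = 1.68 g
hemin: dilute stock: 9.95 µg/mL × 280 mL ÷ 6850 µg/mL = 0.41 mL
sodium bicarbonate: dilute stock: 25.4 mM × 280 mL ÷ 1000 mM = 7.11 mL
copper sulfate pentahydrate: 2.93 mg/L × 0.28 L = 0.82 mg
ferrous sulfate heptahydrate: 0.157 mmol/L × 278 mg/mmol × 0.28 L = 12.22 mg

ammonium sulfate 1.68 g; hemin 0.41 mL; sodium bicarbonate 7.11 mL; copper sulfate pentahydrate 0.82 mg; ferrous sulfate heptahydrate 12.22 mg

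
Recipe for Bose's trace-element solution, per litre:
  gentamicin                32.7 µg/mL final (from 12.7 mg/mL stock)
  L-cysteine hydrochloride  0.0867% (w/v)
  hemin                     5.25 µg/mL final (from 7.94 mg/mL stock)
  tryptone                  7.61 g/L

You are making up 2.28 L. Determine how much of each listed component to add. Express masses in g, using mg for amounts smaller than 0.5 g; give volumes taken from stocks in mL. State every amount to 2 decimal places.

Scale factor relative to 1 L: 2.28.
gentamicin: dilute stock: 32.7 µg/mL × 2280 mL ÷ 12700 µg/mL = 5.87 mL
L-cysteine hydrochloride: 0.0867% w/v = 0.867 g/L → 0.867 × 2.28 L = 1.98 g
hemin: C1V1 = C2V2 → 5.25 µg/mL × 2280 mL ÷ 7940 µg/mL = 1.51 mL
tryptone: 7.61 g/L × 2.28 L = 17.35 g

gentamicin 5.87 mL; L-cysteine hydrochloride 1.98 g; hemin 1.51 mL; tryptone 17.35 g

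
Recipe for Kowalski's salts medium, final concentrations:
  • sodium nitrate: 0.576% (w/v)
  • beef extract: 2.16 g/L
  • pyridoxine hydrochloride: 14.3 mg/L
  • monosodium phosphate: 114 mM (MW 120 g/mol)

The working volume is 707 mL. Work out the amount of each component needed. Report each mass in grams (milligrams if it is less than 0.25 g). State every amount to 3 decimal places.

Working volume: 707 mL = 0.707 L.
sodium nitrate: 0.576% w/v = 5.76 g/L → 5.76 × 0.707 L = 4.072 g
beef extract: 2.16 g/L × 0.707 L = 1.527 g
pyridoxine hydrochloride: 14.3 mg/L × 0.707 L = 10.110 mg
monosodium phosphate: 114 mmol/L × 120 g/mol × 0.707 L ÷ 1000 = 9.672 g

sodium nitrate 4.072 g; beef extract 1.527 g; pyridoxine hydrochloride 10.110 mg; monosodium phosphate 9.672 g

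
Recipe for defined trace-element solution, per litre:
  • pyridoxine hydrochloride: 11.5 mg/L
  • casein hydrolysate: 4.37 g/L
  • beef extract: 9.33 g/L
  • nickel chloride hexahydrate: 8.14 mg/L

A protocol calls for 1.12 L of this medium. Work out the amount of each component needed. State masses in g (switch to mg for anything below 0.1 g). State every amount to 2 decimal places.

Working volume: 1.12 L.
pyridoxine hydrochloride: 11.5 mg/L × 1.12 L = 12.88 mg
casein hydrolysate: 4.37 g/L × 1.12 L = 4.89 g
beef extract: 9.33 g/L × 1.12 L = 10.45 g
nickel chloride hexahydrate: 8.14 mg/L × 1.12 L = 9.12 mg

pyridoxine hydrochloride 12.88 mg; casein hydrolysate 4.89 g; beef extract 10.45 g; nickel chloride hexahydrate 9.12 mg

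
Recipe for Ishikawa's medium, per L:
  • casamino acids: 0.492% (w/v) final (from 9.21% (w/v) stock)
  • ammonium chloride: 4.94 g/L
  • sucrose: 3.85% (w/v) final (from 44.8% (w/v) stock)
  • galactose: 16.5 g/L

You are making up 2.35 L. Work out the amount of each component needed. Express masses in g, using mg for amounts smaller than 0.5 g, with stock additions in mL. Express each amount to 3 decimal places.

Scale factor relative to 1 L: 2.35.
casamino acids: C1V1 = C2V2 → 0.492% ÷ 9.21% × 2350 mL = 125.537 mL
ammonium chloride: 4.94 g/L × 2.35 L = 11.609 g
sucrose: V = C2·V2/C1 = 3.85% ÷ 44.8% × 2350 mL = 201.953 mL
galactose: 16.5 g/L × 2.35 L = 38.775 g

casamino acids 125.537 mL; ammonium chloride 11.609 g; sucrose 201.953 mL; galactose 38.775 g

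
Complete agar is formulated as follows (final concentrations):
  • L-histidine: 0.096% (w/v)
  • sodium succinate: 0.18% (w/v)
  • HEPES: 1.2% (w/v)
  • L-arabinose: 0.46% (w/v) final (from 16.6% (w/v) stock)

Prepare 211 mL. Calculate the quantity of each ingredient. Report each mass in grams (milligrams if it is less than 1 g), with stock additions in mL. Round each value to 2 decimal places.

L-histidine 202.56 mg; sodium succinate 379.80 mg; HEPES 2.53 g; L-arabinose 5.85 mL

Working volume: 211 mL = 0.211 L.
L-histidine: 0.096 g per 100 mL × 211 mL ÷ 100 = 0.20256 g = 202.56 mg
sodium succinate: 0.18 g per 100 mL × 211 mL ÷ 100 = 0.3798 g = 379.80 mg
HEPES: 1.2 g per 100 mL × 211 mL ÷ 100 = 2.53 g
L-arabinose: V = C2·V2/C1 = 0.46% ÷ 16.6% × 211 mL = 5.85 mL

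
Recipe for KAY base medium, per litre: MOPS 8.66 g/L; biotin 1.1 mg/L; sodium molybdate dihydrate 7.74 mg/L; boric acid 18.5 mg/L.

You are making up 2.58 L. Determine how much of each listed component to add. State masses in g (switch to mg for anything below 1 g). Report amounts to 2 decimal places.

MOPS 22.34 g; biotin 2.84 mg; sodium molybdate dihydrate 19.97 mg; boric acid 47.73 mg

Working volume: 2.58 L.
MOPS: 8.66 g/L × 2.58 L = 22.34 g
biotin: 1.1 mg/L × 2.58 L = 2.84 mg
sodium molybdate dihydrate: 7.74 mg/L × 2.58 L = 19.97 mg
boric acid: 18.5 mg/L × 2.58 L = 47.73 mg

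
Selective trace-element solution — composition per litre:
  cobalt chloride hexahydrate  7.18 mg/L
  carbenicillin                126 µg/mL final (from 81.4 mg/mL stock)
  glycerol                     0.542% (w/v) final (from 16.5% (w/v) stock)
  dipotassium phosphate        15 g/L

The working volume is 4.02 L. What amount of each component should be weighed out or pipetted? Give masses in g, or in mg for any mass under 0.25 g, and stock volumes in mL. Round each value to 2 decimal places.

Scale factor relative to 1 L: 4.02.
cobalt chloride hexahydrate: 7.18 mg/L × 4.02 L = 28.86 mg
carbenicillin: C1V1 = C2V2 → 126 µg/mL × 4020 mL ÷ 81400 µg/mL = 6.22 mL
glycerol: V = C2·V2/C1 = 0.542% ÷ 16.5% × 4020 mL = 132.05 mL
dipotassium phosphate: 15 g/L × 4.02 L = 60.30 g

cobalt chloride hexahydrate 28.86 mg; carbenicillin 6.22 mL; glycerol 132.05 mL; dipotassium phosphate 60.30 g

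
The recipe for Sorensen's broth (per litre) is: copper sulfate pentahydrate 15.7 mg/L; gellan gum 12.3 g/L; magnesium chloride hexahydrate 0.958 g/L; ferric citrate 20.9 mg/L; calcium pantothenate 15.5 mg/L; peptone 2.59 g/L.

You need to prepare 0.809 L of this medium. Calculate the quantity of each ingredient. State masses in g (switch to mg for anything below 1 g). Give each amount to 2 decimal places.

copper sulfate pentahydrate 12.70 mg; gellan gum 9.95 g; magnesium chloride hexahydrate 775.02 mg; ferric citrate 16.91 mg; calcium pantothenate 12.54 mg; peptone 2.10 g

Scale factor relative to 1 L: 0.809.
copper sulfate pentahydrate: 15.7 mg/L × 0.809 L = 12.70 mg
gellan gum: 12.3 g/L × 0.809 L = 9.95 g
magnesium chloride hexahydrate: 0.958 g/L × 0.809 L = 0.775022 g = 775.02 mg
ferric citrate: 20.9 mg/L × 0.809 L = 16.91 mg
calcium pantothenate: 15.5 mg/L × 0.809 L = 12.54 mg
peptone: 2.59 g/L × 0.809 L = 2.10 g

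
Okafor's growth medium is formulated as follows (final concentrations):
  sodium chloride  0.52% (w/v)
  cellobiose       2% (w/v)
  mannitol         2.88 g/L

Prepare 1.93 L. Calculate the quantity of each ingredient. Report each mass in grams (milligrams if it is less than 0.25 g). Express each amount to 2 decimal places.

sodium chloride 10.04 g; cellobiose 38.60 g; mannitol 5.56 g

Working volume: 1.93 L.
sodium chloride: 0.52 g per 100 mL × 1930 mL ÷ 100 = 10.04 g
cellobiose: 2 g per 100 mL × 1930 mL ÷ 100 = 38.60 g
mannitol: 2.88 g/L × 1.93 L = 5.56 g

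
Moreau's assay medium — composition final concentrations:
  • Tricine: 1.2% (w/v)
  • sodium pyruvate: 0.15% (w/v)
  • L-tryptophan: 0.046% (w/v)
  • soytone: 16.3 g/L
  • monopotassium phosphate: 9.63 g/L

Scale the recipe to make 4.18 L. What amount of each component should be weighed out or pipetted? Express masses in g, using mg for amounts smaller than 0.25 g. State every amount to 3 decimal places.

Working volume: 4.18 L.
Tricine: 1.2% w/v = 12 g/L → 12 × 4.18 L = 50.160 g
sodium pyruvate: 0.15 g per 100 mL × 4180 mL ÷ 100 = 6.270 g
L-tryptophan: 0.046 g per 100 mL × 4180 mL ÷ 100 = 1.923 g
soytone: 16.3 g/L × 4.18 L = 68.134 g
monopotassium phosphate: 9.63 g/L × 4.18 L = 40.253 g

Tricine 50.160 g; sodium pyruvate 6.270 g; L-tryptophan 1.923 g; soytone 68.134 g; monopotassium phosphate 40.253 g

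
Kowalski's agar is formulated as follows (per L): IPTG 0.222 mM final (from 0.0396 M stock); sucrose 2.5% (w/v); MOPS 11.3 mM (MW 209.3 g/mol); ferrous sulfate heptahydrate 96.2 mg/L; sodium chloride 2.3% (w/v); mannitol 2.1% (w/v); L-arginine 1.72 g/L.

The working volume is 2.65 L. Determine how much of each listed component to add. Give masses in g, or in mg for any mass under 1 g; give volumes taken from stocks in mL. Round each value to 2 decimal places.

IPTG 14.86 mL; sucrose 66.25 g; MOPS 6.27 g; ferrous sulfate heptahydrate 254.93 mg; sodium chloride 60.95 g; mannitol 55.65 g; L-arginine 4.56 g

Working volume: 2.65 L.
IPTG: C1V1 = C2V2 → 0.222 mM × 2650 mL ÷ 39.6 mM = 14.86 mL
sucrose: 2.5 g per 100 mL × 2650 mL ÷ 100 = 66.25 g
MOPS: 11.3 mmol/L × 209.3 g/mol × 2.65 L ÷ 1000 = 6.27 g
ferrous sulfate heptahydrate: 96.2 mg/L × 2.65 L = 254.93 mg
sodium chloride: 2.3 g per 100 mL × 2650 mL ÷ 100 = 60.95 g
mannitol: 2.1% w/v = 21 g/L → 21 × 2.65 L = 55.65 g
L-arginine: 1.72 g/L × 2.65 L = 4.56 g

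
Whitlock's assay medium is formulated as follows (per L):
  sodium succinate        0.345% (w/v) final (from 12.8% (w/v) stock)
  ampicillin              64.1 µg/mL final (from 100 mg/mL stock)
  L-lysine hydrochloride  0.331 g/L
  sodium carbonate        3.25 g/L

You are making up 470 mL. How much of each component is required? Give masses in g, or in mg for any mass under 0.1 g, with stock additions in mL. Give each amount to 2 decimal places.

Target volume = 470 mL = 0.47 L.
sodium succinate: C1V1 = C2V2 → 0.345% ÷ 12.8% × 470 mL = 12.67 mL
ampicillin: dilute stock: 64.1 µg/mL × 470 mL ÷ 100000 µg/mL = 0.30 mL
L-lysine hydrochloride: 0.331 g/L × 0.47 L = 0.16 g
sodium carbonate: 3.25 g/L × 0.47 L = 1.53 g

sodium succinate 12.67 mL; ampicillin 0.30 mL; L-lysine hydrochloride 0.16 g; sodium carbonate 1.53 g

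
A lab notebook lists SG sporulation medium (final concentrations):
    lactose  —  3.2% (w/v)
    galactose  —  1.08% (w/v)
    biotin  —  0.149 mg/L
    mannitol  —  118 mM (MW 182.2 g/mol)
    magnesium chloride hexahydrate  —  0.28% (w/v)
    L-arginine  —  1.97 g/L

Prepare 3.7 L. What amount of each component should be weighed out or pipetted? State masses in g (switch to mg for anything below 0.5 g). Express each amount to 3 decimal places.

Scale factor relative to 1 L: 3.7.
lactose: 3.2 g per 100 mL × 3700 mL ÷ 100 = 118.400 g
galactose: 1.08 g per 100 mL × 3700 mL ÷ 100 = 39.960 g
biotin: 0.149 mg/L × 3.7 L = 0.551 mg
mannitol: 118 mmol/L × 182.2 g/mol × 3.7 L ÷ 1000 = 79.549 g
magnesium chloride hexahydrate: 0.28% w/v = 2.8 g/L → 2.8 × 3.7 L = 10.360 g
L-arginine: 1.97 g/L × 3.7 L = 7.289 g

lactose 118.400 g; galactose 39.960 g; biotin 0.551 mg; mannitol 79.549 g; magnesium chloride hexahydrate 10.360 g; L-arginine 7.289 g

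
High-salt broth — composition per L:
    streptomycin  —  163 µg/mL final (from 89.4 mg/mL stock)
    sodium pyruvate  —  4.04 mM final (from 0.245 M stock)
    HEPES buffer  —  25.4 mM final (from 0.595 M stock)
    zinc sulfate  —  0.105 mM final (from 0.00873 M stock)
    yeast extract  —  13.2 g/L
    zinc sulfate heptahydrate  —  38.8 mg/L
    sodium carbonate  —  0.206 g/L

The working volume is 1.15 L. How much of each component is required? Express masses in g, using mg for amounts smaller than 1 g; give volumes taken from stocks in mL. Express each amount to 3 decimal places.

streptomycin 2.097 mL; sodium pyruvate 18.963 mL; HEPES buffer 49.092 mL; zinc sulfate 13.832 mL; yeast extract 15.180 g; zinc sulfate heptahydrate 44.620 mg; sodium carbonate 236.900 mg

Scale factor relative to 1 L: 1.15.
streptomycin: C1V1 = C2V2 → 163 µg/mL × 1150 mL ÷ 89400 µg/mL = 2.097 mL
sodium pyruvate: C1V1 = C2V2 → 4.04 mM × 1150 mL ÷ 245 mM = 18.963 mL
HEPES buffer: V = C2·V2/C1 = 25.4 mM × 1150 mL ÷ 595 mM = 49.092 mL
zinc sulfate: C1V1 = C2V2 → 0.105 mM × 1150 mL ÷ 8.73 mM = 13.832 mL
yeast extract: 13.2 g/L × 1.15 L = 15.180 g
zinc sulfate heptahydrate: 38.8 mg/L × 1.15 L = 44.620 mg
sodium carbonate: 0.206 g/L × 1.15 L = 0.2369 g = 236.900 mg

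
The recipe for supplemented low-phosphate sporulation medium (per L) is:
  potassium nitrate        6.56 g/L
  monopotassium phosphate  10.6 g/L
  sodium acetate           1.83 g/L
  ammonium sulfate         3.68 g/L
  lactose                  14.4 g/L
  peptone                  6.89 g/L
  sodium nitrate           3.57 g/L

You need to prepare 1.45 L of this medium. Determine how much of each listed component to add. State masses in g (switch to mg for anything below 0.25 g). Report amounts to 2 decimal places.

Working volume: 1.45 L.
potassium nitrate: 6.56 g/L × 1.45 L = 9.51 g
monopotassium phosphate: 10.6 g/L × 1.45 L = 15.37 g
sodium acetate: 1.83 g/L × 1.45 L = 2.65 g
ammonium sulfate: 3.68 g/L × 1.45 L = 5.34 g
lactose: 14.4 g/L × 1.45 L = 20.88 g
peptone: 6.89 g/L × 1.45 L = 9.99 g
sodium nitrate: 3.57 g/L × 1.45 L = 5.18 g

potassium nitrate 9.51 g; monopotassium phosphate 15.37 g; sodium acetate 2.65 g; ammonium sulfate 5.34 g; lactose 20.88 g; peptone 9.99 g; sodium nitrate 5.18 g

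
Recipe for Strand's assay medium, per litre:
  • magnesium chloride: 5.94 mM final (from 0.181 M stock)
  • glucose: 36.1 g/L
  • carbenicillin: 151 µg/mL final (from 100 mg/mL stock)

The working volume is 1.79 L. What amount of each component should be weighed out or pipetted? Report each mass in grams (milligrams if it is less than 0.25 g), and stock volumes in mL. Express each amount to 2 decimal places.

Working volume: 1.79 L.
magnesium chloride: V = C2·V2/C1 = 5.94 mM × 1790 mL ÷ 181 mM = 58.74 mL
glucose: 36.1 g/L × 1.79 L = 64.62 g
carbenicillin: V = C2·V2/C1 = 151 µg/mL × 1790 mL ÷ 100000 µg/mL = 2.70 mL

magnesium chloride 58.74 mL; glucose 64.62 g; carbenicillin 2.70 mL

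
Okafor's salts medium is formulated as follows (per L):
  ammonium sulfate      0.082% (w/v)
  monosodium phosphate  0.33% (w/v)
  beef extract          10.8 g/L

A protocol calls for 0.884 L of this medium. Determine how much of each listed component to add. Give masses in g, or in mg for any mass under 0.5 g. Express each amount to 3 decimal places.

Scale factor relative to 1 L: 0.884.
ammonium sulfate: 0.082 g per 100 mL × 884 mL ÷ 100 = 0.725 g
monosodium phosphate: 0.33 g per 100 mL × 884 mL ÷ 100 = 2.917 g
beef extract: 10.8 g/L × 0.884 L = 9.547 g

ammonium sulfate 0.725 g; monosodium phosphate 2.917 g; beef extract 9.547 g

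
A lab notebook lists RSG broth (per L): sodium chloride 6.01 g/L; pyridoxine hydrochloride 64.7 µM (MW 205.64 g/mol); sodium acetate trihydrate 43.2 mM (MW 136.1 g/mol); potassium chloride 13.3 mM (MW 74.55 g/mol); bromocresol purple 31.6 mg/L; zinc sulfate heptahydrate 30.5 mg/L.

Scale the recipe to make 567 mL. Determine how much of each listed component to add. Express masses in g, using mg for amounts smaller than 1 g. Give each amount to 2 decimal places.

sodium chloride 3.41 g; pyridoxine hydrochloride 7.54 mg; sodium acetate trihydrate 3.33 g; potassium chloride 562.19 mg; bromocresol purple 17.92 mg; zinc sulfate heptahydrate 17.29 mg

Target volume = 567 mL = 0.567 L.
sodium chloride: 6.01 g/L × 0.567 L = 3.41 g
pyridoxine hydrochloride: 64.7 µmol/L × 205.64 g/mol × 0.567 L ÷ 1000 = 7.54 mg
sodium acetate trihydrate: 43.2 mmol/L × 136.1 g/mol × 0.567 L ÷ 1000 = 3.33 g
potassium chloride: 13.3 mmol/L × 74.55 mg/mmol × 0.567 L = 562.19 mg
bromocresol purple: 31.6 mg/L × 0.567 L = 17.92 mg
zinc sulfate heptahydrate: 30.5 mg/L × 0.567 L = 17.29 mg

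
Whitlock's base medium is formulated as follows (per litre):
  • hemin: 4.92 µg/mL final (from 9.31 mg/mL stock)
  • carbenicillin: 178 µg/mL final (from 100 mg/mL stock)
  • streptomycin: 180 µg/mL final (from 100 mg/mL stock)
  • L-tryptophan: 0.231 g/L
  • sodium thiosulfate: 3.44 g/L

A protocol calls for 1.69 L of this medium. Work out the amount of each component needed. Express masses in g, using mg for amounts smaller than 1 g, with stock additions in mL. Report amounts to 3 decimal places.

hemin 0.893 mL; carbenicillin 3.008 mL; streptomycin 3.042 mL; L-tryptophan 390.390 mg; sodium thiosulfate 5.814 g

Scale factor relative to 1 L: 1.69.
hemin: V = C2·V2/C1 = 4.92 µg/mL × 1690 mL ÷ 9310 µg/mL = 0.893 mL
carbenicillin: C1V1 = C2V2 → 178 µg/mL × 1690 mL ÷ 100000 µg/mL = 3.008 mL
streptomycin: C1V1 = C2V2 → 180 µg/mL × 1690 mL ÷ 100000 µg/mL = 3.042 mL
L-tryptophan: 0.231 g/L × 1.69 L = 0.39039 g = 390.390 mg
sodium thiosulfate: 3.44 g/L × 1.69 L = 5.814 g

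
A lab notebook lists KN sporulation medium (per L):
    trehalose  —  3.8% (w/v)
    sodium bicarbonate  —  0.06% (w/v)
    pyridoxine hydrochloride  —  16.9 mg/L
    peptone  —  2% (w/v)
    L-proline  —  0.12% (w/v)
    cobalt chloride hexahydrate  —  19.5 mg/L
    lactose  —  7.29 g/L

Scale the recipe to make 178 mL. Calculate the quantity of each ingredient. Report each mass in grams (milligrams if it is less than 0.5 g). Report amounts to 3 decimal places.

Working volume: 178 mL = 0.178 L.
trehalose: 3.8 g per 100 mL × 178 mL ÷ 100 = 6.764 g
sodium bicarbonate: 0.06% w/v = 0.6 g/L → 0.6 × 0.178 L = 0.1068 g = 106.800 mg
pyridoxine hydrochloride: 16.9 mg/L × 0.178 L = 3.008 mg
peptone: 2% w/v = 20 g/L → 20 × 0.178 L = 3.560 g
L-proline: 0.12% w/v = 1.2 g/L → 1.2 × 0.178 L = 0.2136 g = 213.600 mg
cobalt chloride hexahydrate: 19.5 mg/L × 0.178 L = 3.471 mg
lactose: 7.29 g/L × 0.178 L = 1.298 g

trehalose 6.764 g; sodium bicarbonate 106.800 mg; pyridoxine hydrochloride 3.008 mg; peptone 3.560 g; L-proline 213.600 mg; cobalt chloride hexahydrate 3.471 mg; lactose 1.298 g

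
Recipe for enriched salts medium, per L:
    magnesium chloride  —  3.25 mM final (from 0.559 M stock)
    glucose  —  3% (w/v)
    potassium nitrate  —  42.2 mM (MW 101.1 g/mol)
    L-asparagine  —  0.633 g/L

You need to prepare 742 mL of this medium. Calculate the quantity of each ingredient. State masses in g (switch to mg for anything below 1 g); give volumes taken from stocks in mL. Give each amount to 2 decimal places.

Scale factor relative to 1 L: 0.742.
magnesium chloride: dilute stock: 3.25 mM × 742 mL ÷ 559 mM = 4.31 mL
glucose: 3 g per 100 mL × 742 mL ÷ 100 = 22.26 g
potassium nitrate: 42.2 mmol/L × 101.1 g/mol × 0.742 L ÷ 1000 = 3.17 g
L-asparagine: 0.633 g/L × 0.742 L = 0.469686 g = 469.69 mg

magnesium chloride 4.31 mL; glucose 22.26 g; potassium nitrate 3.17 g; L-asparagine 469.69 mg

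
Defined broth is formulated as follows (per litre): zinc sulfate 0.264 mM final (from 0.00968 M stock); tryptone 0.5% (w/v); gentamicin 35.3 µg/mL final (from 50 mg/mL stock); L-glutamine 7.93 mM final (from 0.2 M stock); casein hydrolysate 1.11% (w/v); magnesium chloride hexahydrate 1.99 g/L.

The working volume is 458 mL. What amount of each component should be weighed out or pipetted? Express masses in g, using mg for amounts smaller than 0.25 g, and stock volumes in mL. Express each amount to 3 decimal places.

Working volume: 458 mL = 0.458 L.
zinc sulfate: C1V1 = C2V2 → 0.264 mM × 458 mL ÷ 9.68 mM = 12.491 mL
tryptone: 0.5 g per 100 mL × 458 mL ÷ 100 = 2.290 g
gentamicin: V = C2·V2/C1 = 35.3 µg/mL × 458 mL ÷ 50000 µg/mL = 0.323 mL
L-glutamine: V = C2·V2/C1 = 7.93 mM × 458 mL ÷ 200 mM = 18.160 mL
casein hydrolysate: 1.11 g per 100 mL × 458 mL ÷ 100 = 5.084 g
magnesium chloride hexahydrate: 1.99 g/L × 0.458 L = 0.911 g

zinc sulfate 12.491 mL; tryptone 2.290 g; gentamicin 0.323 mL; L-glutamine 18.160 mL; casein hydrolysate 5.084 g; magnesium chloride hexahydrate 0.911 g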